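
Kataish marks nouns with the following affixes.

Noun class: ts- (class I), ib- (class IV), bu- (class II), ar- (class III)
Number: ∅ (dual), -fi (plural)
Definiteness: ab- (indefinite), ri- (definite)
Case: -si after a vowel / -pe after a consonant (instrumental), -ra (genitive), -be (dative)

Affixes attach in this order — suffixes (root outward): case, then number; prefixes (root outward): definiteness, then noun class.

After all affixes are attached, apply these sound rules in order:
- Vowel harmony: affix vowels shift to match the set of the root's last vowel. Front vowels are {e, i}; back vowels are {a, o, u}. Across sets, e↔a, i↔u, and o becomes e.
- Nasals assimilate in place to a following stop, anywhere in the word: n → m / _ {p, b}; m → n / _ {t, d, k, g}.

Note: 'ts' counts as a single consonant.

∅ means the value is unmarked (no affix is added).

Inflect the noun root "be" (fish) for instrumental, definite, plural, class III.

erribesifi

Attach definiteness definite ri- → ribe.
Attach case instrumental -si (after vowel 'e') → ribesi.
Attach noun class class III ar- → arribesi.
Attach number plural -fi → arribesifi.
Apply vowel harmony: arribesifi → erribesifi.
Nasal assimilation: no change.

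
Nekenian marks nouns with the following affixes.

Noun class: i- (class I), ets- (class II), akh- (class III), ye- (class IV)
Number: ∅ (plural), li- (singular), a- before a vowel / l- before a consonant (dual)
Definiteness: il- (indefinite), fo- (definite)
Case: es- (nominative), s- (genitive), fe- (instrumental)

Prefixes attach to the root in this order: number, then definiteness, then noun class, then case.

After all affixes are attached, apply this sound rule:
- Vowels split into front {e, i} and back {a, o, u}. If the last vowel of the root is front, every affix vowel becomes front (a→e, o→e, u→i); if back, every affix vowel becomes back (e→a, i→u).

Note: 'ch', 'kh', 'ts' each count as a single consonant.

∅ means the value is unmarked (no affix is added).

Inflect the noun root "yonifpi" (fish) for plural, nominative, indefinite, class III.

number = plural: zero marking, form stays yonifpi.
Attach definiteness indefinite il- → ilyonifpi.
Attach noun class class III akh- → akhilyonifpi.
Attach case nominative es- → esakhilyonifpi.
Apply vowel harmony: esakhilyonifpi → esekhilyonifpi.

esekhilyonifpi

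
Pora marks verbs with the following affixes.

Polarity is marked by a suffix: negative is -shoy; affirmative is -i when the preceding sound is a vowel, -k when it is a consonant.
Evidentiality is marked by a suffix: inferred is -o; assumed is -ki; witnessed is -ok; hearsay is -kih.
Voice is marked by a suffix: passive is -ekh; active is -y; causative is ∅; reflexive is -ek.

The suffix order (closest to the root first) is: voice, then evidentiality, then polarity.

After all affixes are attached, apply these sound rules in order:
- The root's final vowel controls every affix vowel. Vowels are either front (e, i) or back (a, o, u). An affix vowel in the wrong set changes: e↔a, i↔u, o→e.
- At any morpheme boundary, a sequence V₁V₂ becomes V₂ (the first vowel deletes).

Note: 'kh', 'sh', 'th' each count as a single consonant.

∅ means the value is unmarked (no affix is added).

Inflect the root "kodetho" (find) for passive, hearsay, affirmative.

Attach voice passive -ekh → kodethoekh.
Attach evidentiality hearsay -kih → kodethoekhkih.
Attach polarity affirmative -k (after consonant 'h') → kodethoekhkihk.
Apply vowel harmony: kodethoekhkihk → kodethoakhkuhk.
Apply vowel deletion: kodethoakhkuhk → kodethakhkuhk.

kodethakhkuhk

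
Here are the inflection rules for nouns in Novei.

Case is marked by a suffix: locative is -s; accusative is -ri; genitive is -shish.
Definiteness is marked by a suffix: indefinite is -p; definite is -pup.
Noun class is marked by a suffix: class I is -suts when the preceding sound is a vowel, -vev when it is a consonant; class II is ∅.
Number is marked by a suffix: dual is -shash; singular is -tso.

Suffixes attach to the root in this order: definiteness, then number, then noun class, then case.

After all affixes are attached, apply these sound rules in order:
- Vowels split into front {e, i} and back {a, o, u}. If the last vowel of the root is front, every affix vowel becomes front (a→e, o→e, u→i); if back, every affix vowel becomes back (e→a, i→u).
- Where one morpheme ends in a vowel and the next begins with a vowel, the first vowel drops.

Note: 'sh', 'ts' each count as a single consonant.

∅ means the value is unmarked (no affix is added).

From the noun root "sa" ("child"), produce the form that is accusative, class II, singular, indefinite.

saptsoru

Attach definiteness indefinite -p → sap.
Attach number singular -tso → saptso.
noun class = class II: zero marking, form stays saptso.
Attach case accusative -ri → saptsori.
Apply vowel harmony: saptsori → saptsoru.
Vowel deletion: no change.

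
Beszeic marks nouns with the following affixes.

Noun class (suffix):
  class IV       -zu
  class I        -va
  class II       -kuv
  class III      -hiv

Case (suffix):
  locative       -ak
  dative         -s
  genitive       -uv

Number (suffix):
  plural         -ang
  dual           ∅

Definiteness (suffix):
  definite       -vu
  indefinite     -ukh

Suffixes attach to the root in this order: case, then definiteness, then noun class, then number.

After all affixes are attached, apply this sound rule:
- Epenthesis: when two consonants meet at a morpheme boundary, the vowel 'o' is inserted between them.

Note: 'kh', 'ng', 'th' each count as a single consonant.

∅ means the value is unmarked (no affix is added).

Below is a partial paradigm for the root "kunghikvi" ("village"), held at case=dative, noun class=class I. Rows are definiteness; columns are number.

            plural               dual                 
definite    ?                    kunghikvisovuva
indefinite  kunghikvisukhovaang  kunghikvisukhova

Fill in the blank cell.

kunghikvisovuvaang

Attach case dative -s → kunghikvis.
Attach definiteness definite -vu → kunghikvisvu.
Attach noun class class I -va → kunghikvisvuva.
Attach number plural -ang → kunghikvisvuvaang.
Apply epenthesis: kunghikvisvuvaang → kunghikvisovuvaang.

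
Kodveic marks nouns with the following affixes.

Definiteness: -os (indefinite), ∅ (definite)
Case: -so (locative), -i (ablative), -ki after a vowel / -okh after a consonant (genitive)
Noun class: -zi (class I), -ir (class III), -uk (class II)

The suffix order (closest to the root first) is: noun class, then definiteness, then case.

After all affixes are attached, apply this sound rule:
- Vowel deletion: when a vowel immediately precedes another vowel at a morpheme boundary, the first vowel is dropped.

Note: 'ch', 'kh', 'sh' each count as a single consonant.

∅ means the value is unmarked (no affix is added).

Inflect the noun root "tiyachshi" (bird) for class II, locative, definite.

tiyachshukso

Attach noun class class II -uk → tiyachshiuk.
definiteness = definite: zero marking, form stays tiyachshiuk.
Attach case locative -so → tiyachshiukso.
Apply vowel deletion: tiyachshiukso → tiyachshukso.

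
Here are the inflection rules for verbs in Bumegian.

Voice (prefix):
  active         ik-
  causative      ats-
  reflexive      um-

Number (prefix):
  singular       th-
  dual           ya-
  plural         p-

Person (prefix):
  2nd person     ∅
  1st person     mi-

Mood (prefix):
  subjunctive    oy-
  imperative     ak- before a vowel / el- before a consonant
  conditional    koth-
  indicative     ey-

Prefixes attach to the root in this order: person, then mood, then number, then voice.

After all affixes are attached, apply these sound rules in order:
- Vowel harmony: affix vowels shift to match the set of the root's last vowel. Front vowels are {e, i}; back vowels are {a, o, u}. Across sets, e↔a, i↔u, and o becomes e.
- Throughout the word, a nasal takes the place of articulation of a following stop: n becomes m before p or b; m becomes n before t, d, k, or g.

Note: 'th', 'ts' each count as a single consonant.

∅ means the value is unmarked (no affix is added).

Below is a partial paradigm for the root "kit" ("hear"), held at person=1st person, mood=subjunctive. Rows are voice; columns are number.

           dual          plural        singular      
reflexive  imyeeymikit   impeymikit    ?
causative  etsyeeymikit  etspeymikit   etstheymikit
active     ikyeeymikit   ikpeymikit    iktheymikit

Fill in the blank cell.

imtheymikit

Attach person 1st person mi- → mikit.
Attach mood subjunctive oy- → oymikit.
Attach number singular th- → thoymikit.
Attach voice reflexive um- → umthoymikit.
Apply vowel harmony: umthoymikit → imtheymikit.
Nasal assimilation: no change.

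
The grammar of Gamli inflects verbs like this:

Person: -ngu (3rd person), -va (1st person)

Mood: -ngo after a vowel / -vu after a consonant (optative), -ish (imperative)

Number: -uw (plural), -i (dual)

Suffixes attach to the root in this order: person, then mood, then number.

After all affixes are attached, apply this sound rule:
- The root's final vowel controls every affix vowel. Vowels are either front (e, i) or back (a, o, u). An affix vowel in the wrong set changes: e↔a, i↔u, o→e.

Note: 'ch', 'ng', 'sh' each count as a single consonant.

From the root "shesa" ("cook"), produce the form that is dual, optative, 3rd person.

shesangungou

Attach person 3rd person -ngu → shesangu.
Attach mood optative -ngo (after vowel 'u') → shesangungo.
Attach number dual -i → shesangungoi.
Apply vowel harmony: shesangungoi → shesangungou.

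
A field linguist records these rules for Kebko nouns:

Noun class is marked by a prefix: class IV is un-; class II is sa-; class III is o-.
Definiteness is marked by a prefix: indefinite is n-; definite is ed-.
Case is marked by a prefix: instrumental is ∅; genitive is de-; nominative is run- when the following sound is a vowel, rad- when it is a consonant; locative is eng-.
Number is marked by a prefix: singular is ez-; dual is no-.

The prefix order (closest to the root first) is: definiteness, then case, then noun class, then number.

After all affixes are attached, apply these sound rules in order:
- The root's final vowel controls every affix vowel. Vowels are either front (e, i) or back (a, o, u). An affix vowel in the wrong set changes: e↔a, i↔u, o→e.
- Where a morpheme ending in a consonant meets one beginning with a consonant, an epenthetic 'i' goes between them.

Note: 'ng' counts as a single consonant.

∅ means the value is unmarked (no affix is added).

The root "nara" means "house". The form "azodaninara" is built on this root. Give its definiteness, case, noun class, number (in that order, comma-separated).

indefinite, genitive, class III, singular

Segment: ez-o-de-n-nara.
definiteness: n- → indefinite.
case: de- → genitive.
noun class: o- → class III.
number: ez- → singular.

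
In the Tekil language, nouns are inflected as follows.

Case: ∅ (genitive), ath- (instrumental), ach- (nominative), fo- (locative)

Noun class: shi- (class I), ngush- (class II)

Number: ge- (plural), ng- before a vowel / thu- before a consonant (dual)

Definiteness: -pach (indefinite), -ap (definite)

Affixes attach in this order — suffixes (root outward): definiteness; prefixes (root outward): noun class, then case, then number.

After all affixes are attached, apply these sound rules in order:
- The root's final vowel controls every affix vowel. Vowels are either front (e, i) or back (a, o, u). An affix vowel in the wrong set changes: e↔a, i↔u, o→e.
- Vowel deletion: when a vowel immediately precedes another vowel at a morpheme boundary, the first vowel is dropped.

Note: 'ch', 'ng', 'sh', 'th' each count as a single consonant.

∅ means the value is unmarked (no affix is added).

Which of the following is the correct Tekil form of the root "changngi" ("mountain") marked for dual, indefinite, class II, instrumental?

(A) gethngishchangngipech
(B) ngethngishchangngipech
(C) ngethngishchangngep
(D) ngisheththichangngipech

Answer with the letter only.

B

Attach definiteness indefinite -pach → changngipach.
Attach noun class class II ngush- → ngushchangngipach.
Attach case instrumental ath- → athngushchangngipach.
Attach number dual ng- (before vowel 'a') → ngathngushchangngipach.
Apply vowel harmony: ngathngushchangngipach → ngethngishchangngipech.
Vowel deletion: no change.
So the correct form is ngethngishchangngipech, option (B).
(D) ngisheththichangngipech is wrong: it has the affixes in the wrong order.
(A) gethngishchangngipech is wrong: it uses plural instead of dual for number.
(C) ngethngishchangngep is wrong: it uses definite instead of indefinite for definiteness.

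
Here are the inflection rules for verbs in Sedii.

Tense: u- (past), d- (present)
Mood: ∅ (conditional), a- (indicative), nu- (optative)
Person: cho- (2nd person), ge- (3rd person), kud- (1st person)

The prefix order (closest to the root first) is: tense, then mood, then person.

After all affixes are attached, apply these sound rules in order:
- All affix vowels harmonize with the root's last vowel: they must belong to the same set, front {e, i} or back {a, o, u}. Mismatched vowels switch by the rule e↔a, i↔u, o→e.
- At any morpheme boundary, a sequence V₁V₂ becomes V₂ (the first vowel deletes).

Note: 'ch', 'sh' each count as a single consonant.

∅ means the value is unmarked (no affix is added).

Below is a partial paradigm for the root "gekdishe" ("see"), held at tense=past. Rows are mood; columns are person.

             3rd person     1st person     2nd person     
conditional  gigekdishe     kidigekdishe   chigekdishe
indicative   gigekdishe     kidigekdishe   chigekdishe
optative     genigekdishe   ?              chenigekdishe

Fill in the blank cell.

kidnigekdishe

Attach tense past u- → ugekdishe.
Attach mood optative nu- → nuugekdishe.
Attach person 1st person kud- → kudnuugekdishe.
Apply vowel harmony: kudnuugekdishe → kidniigekdishe.
Apply vowel deletion: kidniigekdishe → kidnigekdishe.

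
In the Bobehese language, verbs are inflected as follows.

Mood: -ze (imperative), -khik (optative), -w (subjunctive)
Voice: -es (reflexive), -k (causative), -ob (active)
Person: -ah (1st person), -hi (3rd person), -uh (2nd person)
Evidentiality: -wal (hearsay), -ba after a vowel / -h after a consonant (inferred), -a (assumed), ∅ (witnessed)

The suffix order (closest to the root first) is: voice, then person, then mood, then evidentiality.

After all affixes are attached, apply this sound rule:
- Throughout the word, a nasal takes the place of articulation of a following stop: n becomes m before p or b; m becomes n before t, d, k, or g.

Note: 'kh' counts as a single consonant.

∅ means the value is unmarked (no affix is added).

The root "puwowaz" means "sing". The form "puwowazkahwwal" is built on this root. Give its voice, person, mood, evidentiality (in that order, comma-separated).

Segment: puwowaz-k-ah-w-wal.
voice: -k → causative.
person: -ah → 1st person.
mood: -w → subjunctive.
evidentiality: -wal → hearsay.

causative, 1st person, subjunctive, hearsay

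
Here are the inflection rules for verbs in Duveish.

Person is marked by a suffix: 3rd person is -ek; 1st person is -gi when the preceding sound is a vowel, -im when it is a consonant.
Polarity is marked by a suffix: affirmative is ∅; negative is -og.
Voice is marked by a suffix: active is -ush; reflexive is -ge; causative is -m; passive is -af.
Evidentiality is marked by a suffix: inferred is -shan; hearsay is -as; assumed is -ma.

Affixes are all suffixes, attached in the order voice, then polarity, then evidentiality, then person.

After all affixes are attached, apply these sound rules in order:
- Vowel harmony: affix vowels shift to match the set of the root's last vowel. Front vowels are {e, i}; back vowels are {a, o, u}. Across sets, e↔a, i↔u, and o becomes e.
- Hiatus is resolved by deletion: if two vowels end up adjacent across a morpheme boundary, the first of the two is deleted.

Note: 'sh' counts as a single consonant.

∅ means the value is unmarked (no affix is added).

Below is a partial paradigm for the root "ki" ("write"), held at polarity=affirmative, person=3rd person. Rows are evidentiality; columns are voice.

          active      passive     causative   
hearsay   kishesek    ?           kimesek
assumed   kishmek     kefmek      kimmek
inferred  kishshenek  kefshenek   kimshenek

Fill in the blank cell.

Attach voice passive -af → kiaf.
polarity = affirmative: zero marking, form stays kiaf.
Attach evidentiality hearsay -as → kiafas.
Attach person 3rd person -ek → kiafasek.
Apply vowel harmony: kiafasek → kiefesek.
Apply vowel deletion: kiefesek → kefesek.

kefesek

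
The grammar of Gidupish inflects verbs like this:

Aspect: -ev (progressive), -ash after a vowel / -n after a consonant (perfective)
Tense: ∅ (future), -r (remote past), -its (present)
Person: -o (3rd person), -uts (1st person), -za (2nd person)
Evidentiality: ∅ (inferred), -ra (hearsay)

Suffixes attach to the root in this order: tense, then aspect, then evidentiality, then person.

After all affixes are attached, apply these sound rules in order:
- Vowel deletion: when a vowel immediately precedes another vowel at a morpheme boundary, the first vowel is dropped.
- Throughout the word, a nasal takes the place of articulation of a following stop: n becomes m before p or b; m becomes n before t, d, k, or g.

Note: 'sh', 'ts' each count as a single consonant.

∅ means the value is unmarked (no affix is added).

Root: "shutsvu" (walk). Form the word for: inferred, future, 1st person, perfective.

tense = future: zero marking, form stays shutsvu.
Attach aspect perfective -ash (after vowel 'u') → shutsvuash.
evidentiality = inferred: zero marking, form stays shutsvuash.
Attach person 1st person -uts → shutsvuashuts.
Apply vowel deletion: shutsvuashuts → shutsvashuts.
Nasal assimilation: no change.

shutsvashuts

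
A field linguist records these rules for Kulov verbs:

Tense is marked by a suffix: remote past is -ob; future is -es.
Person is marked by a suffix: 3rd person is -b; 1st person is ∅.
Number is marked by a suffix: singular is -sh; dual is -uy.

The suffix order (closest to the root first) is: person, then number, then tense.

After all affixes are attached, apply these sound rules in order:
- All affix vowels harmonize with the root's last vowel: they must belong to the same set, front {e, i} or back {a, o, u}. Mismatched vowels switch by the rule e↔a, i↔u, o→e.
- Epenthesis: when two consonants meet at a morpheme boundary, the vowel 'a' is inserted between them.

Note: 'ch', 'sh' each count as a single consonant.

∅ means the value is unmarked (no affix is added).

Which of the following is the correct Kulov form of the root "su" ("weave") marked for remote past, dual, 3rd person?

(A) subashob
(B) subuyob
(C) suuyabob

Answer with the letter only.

Attach person 3rd person -b → sub.
Attach number dual -uy → subuy.
Attach tense remote past -ob → subuyob.
Vowel harmony: no change.
Epenthesis: no change.
So the correct form is subuyob, option (B).
(C) suuyabob is wrong: it has the affixes in the wrong order.
(A) subashob is wrong: it uses singular instead of dual for number.

B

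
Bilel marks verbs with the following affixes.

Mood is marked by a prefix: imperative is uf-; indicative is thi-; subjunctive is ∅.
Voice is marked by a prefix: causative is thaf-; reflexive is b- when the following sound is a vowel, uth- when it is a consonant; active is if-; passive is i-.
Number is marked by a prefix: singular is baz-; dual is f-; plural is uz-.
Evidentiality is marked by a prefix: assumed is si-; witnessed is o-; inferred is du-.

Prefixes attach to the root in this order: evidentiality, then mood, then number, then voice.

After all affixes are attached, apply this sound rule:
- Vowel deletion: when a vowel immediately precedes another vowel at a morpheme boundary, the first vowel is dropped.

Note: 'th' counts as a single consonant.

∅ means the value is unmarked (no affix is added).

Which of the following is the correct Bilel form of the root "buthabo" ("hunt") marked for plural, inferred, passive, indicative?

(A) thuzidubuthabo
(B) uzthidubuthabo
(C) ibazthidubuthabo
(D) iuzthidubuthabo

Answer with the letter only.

B

Attach evidentiality inferred du- → dubuthabo.
Attach mood indicative thi- → thidubuthabo.
Attach number plural uz- → uzthidubuthabo.
Attach voice passive i- → iuzthidubuthabo.
Apply vowel deletion: iuzthidubuthabo → uzthidubuthabo.
So the correct form is uzthidubuthabo, option (B).
(D) iuzthidubuthabo is wrong: it fails to apply the sound rule(s).
(C) ibazthidubuthabo is wrong: it uses singular instead of plural for number.
(A) thuzidubuthabo is wrong: it has the affixes in the wrong order.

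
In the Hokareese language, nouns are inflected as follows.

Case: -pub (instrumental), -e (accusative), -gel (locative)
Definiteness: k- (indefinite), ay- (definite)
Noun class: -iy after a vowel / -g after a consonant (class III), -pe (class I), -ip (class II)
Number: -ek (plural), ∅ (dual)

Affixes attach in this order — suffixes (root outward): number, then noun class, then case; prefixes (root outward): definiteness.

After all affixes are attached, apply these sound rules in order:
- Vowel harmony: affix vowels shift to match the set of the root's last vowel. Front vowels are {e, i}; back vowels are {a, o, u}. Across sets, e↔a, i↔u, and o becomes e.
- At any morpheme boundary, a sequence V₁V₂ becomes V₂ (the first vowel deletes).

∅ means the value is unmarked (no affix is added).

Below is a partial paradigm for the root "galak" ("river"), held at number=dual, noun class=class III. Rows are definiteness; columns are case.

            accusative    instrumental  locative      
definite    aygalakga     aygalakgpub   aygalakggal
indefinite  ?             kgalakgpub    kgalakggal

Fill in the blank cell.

number = dual: zero marking, form stays galak.
Attach noun class class III -g (after consonant 'k') → galakg.
Attach case accusative -e → galakge.
Attach definiteness indefinite k- → kgalakge.
Apply vowel harmony: kgalakge → kgalakga.
Vowel deletion: no change.

kgalakga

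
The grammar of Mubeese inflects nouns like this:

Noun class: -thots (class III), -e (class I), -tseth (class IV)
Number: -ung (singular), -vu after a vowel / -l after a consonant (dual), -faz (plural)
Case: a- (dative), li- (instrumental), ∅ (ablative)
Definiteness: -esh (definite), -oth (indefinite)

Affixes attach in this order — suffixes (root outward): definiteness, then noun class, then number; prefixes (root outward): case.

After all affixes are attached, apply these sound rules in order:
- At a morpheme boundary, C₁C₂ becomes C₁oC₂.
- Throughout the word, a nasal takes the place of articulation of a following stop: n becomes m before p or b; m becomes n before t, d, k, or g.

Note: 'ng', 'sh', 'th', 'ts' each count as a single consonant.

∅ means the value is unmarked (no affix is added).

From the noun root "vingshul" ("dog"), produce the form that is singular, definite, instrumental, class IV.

livingshuleshotsethung

Attach case instrumental li- → livingshul.
Attach definiteness definite -esh → livingshulesh.
Attach noun class class IV -tseth → livingshuleshtseth.
Attach number singular -ung → livingshuleshtsethung.
Apply epenthesis: livingshuleshtsethung → livingshuleshotsethung.
Nasal assimilation: no change.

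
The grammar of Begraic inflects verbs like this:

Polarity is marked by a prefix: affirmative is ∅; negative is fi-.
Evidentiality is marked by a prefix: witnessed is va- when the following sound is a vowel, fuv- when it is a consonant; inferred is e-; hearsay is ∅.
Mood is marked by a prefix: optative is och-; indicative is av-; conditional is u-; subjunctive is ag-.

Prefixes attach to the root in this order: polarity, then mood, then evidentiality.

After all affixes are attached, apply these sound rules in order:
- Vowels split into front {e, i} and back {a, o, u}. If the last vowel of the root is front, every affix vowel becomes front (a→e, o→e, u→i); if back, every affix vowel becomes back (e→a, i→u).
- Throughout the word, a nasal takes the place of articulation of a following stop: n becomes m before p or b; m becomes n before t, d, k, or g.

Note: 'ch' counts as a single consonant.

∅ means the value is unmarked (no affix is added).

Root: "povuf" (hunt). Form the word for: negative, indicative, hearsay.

Attach polarity negative fi- → fipovuf.
Attach mood indicative av- → avfipovuf.
evidentiality = hearsay: zero marking, form stays avfipovuf.
Apply vowel harmony: avfipovuf → avfupovuf.
Nasal assimilation: no change.

avfupovuf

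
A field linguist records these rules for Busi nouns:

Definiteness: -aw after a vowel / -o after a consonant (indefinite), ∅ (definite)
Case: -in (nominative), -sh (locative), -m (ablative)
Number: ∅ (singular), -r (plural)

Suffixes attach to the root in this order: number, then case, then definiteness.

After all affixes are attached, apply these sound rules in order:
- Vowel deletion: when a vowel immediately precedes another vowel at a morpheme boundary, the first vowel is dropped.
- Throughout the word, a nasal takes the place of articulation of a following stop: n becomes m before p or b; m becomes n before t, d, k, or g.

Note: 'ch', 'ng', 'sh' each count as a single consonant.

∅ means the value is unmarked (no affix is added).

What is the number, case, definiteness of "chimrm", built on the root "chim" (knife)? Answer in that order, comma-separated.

plural, ablative, definite

Segment: chim-r-m.
number: -r → plural.
case: -m → ablative.
definiteness: ∅ → definite.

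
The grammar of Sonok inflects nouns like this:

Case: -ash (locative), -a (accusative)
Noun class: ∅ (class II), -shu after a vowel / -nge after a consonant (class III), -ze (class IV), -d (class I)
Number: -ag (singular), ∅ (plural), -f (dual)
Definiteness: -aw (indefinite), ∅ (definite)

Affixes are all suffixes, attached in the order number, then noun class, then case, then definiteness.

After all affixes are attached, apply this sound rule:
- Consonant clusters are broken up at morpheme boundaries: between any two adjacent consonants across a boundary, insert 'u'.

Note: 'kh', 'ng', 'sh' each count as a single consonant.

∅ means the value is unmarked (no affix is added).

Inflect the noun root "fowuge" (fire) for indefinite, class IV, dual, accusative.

fowugefuzeaaw

Attach number dual -f → fowugef.
Attach noun class class IV -ze → fowugefze.
Attach case accusative -a → fowugefzea.
Attach definiteness indefinite -aw → fowugefzeaaw.
Apply epenthesis: fowugefzeaaw → fowugefuzeaaw.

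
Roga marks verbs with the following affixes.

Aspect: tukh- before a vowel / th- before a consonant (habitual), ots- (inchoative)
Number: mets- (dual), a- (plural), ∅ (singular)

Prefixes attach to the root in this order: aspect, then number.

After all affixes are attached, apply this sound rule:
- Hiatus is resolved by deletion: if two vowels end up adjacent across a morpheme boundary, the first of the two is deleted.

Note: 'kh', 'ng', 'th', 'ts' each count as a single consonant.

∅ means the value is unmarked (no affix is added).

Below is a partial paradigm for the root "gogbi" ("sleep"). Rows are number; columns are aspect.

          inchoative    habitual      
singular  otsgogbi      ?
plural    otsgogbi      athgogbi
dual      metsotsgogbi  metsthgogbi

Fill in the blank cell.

Attach aspect habitual th- (before consonant 'g') → thgogbi.
number = singular: zero marking, form stays thgogbi.
Vowel deletion: no change.

thgogbi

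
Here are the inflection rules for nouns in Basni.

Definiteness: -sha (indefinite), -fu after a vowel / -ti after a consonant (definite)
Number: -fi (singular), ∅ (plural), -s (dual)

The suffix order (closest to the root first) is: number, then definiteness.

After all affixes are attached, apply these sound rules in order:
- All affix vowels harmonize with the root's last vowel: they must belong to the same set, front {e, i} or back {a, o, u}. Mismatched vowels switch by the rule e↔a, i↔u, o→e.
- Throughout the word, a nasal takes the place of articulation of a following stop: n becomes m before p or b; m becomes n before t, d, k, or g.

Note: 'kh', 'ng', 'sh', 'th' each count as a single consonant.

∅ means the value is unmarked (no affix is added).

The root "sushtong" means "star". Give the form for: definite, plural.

sushtongtu

number = plural: zero marking, form stays sushtong.
Attach definiteness definite -ti (after consonant 'ng') → sushtongti.
Apply vowel harmony: sushtongti → sushtongtu.
Nasal assimilation: no change.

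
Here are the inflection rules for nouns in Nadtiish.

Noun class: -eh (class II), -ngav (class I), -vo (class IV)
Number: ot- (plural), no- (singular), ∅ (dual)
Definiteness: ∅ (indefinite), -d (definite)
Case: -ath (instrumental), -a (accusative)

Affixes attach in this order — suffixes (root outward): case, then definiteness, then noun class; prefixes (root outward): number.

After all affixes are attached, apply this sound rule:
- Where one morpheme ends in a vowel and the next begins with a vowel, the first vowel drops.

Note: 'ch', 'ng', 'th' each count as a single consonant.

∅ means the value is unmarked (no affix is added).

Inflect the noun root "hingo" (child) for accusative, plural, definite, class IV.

Attach number plural ot- → othingo.
Attach case accusative -a → othingoa.
Attach definiteness definite -d → othingoad.
Attach noun class class IV -vo → othingoadvo.
Apply vowel deletion: othingoadvo → othingadvo.

othingadvo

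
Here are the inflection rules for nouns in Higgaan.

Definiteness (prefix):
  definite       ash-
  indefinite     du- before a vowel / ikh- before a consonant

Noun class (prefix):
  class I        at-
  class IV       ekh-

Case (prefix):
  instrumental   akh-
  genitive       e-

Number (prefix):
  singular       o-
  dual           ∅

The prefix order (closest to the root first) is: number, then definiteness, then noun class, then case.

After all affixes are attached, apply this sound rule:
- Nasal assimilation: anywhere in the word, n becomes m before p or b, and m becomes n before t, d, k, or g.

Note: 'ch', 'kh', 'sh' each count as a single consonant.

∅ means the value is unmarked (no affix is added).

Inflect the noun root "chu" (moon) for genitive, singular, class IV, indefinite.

Attach number singular o- → ochu.
Attach definiteness indefinite du- (before vowel 'o') → duochu.
Attach noun class class IV ekh- → ekhduochu.
Attach case genitive e- → eekhduochu.
Nasal assimilation: no change.

eekhduochu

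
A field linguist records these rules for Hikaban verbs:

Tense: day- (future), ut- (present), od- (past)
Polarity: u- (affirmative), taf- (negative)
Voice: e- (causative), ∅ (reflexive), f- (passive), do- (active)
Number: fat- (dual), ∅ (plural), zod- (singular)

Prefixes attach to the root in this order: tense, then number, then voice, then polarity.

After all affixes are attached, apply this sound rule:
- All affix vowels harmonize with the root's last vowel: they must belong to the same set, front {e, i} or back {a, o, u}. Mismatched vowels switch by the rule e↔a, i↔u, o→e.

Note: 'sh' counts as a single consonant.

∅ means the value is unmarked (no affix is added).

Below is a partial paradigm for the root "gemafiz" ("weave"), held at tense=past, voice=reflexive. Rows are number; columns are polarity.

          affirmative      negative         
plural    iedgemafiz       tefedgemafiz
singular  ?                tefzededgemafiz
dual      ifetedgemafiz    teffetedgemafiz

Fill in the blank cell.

izededgemafiz

Attach tense past od- → odgemafiz.
Attach number singular zod- → zododgemafiz.
voice = reflexive: zero marking, form stays zododgemafiz.
Attach polarity affirmative u- → uzododgemafiz.
Apply vowel harmony: uzododgemafiz → izededgemafiz.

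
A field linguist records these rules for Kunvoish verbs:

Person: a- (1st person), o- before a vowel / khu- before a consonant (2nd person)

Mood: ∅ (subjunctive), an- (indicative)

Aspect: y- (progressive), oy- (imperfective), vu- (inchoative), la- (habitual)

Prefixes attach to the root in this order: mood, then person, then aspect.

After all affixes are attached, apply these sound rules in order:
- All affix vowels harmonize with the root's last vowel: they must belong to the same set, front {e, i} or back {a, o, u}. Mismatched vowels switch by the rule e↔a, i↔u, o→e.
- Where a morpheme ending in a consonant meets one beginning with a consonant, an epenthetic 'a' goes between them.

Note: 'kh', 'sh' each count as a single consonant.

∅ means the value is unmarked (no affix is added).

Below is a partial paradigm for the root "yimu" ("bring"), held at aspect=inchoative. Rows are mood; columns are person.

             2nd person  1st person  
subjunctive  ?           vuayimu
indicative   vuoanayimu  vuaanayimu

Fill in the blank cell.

vukhuyimu

mood = subjunctive: zero marking, form stays yimu.
Attach person 2nd person khu- (before consonant 'y') → khuyimu.
Attach aspect inchoative vu- → vukhuyimu.
Vowel harmony: no change.
Epenthesis: no change.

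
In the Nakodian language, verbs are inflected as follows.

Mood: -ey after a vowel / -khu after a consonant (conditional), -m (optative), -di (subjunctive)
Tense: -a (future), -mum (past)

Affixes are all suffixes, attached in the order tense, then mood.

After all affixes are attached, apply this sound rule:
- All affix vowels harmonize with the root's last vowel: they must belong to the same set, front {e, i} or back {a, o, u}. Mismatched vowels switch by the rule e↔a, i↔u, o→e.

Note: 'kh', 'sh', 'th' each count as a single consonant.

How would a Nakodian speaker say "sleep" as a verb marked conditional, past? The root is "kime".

Attach tense past -mum → kimemum.
Attach mood conditional -khu (after consonant 'm') → kimemumkhu.
Apply vowel harmony: kimemumkhu → kimemimkhi.

kimemimkhi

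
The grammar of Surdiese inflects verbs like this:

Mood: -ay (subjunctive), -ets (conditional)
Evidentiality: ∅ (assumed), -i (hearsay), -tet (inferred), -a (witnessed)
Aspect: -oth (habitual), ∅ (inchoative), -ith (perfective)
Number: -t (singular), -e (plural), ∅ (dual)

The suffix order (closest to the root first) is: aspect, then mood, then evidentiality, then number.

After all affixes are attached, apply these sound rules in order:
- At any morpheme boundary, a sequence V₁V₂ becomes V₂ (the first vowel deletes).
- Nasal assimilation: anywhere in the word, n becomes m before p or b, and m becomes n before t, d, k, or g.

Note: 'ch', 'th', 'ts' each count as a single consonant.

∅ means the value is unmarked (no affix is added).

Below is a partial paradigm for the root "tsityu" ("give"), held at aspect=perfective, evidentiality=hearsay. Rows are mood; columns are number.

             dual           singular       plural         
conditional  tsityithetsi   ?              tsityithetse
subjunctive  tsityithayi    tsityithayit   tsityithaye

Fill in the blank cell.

tsityithetsit

Attach aspect perfective -ith → tsityuith.
Attach mood conditional -ets → tsityuithets.
Attach evidentiality hearsay -i → tsityuithetsi.
Attach number singular -t → tsityuithetsit.
Apply vowel deletion: tsityuithetsit → tsityithetsit.
Nasal assimilation: no change.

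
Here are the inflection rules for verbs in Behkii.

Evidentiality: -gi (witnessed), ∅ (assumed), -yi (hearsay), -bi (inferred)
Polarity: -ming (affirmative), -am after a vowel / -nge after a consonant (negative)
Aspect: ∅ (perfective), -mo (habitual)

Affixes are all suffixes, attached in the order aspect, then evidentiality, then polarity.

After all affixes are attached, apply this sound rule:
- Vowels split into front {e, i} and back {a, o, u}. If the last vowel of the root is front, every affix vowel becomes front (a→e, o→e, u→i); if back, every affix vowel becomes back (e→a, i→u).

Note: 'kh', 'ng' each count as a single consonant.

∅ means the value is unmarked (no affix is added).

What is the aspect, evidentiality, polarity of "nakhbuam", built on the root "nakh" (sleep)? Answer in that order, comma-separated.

Segment: nakh-bi-am.
aspect: ∅ → perfective.
evidentiality: -bi → inferred.
polarity: -am/nge → negative.

perfective, inferred, negative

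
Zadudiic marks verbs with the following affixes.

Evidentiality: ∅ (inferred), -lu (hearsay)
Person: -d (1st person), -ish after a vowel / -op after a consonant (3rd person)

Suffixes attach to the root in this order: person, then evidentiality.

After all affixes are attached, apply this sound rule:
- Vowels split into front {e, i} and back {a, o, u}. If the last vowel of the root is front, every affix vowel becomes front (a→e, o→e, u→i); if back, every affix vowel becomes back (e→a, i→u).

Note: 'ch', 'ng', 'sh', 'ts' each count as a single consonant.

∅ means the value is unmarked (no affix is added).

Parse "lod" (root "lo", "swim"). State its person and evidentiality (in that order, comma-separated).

1st person, inferred

Segment: lo-d.
person: -d → 1st person.
evidentiality: ∅ → inferred.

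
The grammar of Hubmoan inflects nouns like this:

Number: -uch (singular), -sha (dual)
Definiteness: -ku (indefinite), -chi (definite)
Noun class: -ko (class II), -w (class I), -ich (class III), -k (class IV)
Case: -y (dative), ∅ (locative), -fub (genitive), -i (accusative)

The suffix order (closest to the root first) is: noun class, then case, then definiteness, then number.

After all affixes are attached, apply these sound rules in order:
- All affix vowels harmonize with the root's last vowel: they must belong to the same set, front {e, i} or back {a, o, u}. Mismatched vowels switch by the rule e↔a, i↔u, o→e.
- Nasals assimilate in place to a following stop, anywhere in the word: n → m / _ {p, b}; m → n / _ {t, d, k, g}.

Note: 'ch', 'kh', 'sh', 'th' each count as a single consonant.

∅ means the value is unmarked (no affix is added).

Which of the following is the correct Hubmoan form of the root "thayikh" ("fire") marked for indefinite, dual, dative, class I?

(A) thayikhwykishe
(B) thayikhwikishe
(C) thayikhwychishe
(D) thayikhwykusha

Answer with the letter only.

A

Attach noun class class I -w → thayikhw.
Attach case dative -y → thayikhwy.
Attach definiteness indefinite -ku → thayikhwyku.
Attach number dual -sha → thayikhwykusha.
Apply vowel harmony: thayikhwykusha → thayikhwykishe.
Nasal assimilation: no change.
So the correct form is thayikhwykishe, option (A).
(C) thayikhwychishe is wrong: it uses definite instead of indefinite for definiteness.
(D) thayikhwykusha is wrong: it fails to apply the sound rule(s).
(B) thayikhwikishe is wrong: it uses accusative instead of dative for case.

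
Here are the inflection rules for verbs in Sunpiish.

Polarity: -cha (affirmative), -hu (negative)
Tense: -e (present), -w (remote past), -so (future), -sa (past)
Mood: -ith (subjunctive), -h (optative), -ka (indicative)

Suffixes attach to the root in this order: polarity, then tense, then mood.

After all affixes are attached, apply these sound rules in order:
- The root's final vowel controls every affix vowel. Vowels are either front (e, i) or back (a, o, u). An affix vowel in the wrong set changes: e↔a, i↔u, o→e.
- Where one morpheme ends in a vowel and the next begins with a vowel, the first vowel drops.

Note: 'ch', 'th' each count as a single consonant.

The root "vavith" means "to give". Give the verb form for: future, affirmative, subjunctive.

vavithchesith

Attach polarity affirmative -cha → vavithcha.
Attach tense future -so → vavithchaso.
Attach mood subjunctive -ith → vavithchasoith.
Apply vowel harmony: vavithchasoith → vavithcheseith.
Apply vowel deletion: vavithcheseith → vavithchesith.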